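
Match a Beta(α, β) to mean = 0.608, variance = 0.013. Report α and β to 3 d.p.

α = 10.539, β = 6.795

Let s = α+β. The Beta variance is μ(1−μ)/(s+1).
So s+1 = μ(1−μ)/σ² = (0.608×0.392)/0.013 = 0.238336/0.013 = 18.3335, giving s = 17.3335.
Then α = μs = 0.608×17.3335 = 10.539 and β = (1−μ)s = 0.392×17.3335 = 6.795.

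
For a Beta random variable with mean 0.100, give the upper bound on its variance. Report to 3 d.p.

0.090

For fixed mean μ the Beta variance is μ(1−μ)/(α+β+1), increasing as α+β decreases.
Its least upper bound (not attained) is μ(1−μ) = 0.100·0.900 = 0.090.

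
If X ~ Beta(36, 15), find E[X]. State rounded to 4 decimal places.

0.7059

The Beta mean is α/(α+β) = 36/(36+15) = 0.7059.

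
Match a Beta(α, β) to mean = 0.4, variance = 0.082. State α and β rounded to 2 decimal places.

By moment matching, α+β = μ(1−μ)/σ² − 1 = (0.4·0.6)/0.082 − 1 = 2.9268 − 1 = 1.9268.
Since α/(α+β) = μ, α = 0.4·1.9268 = 0.77 and β = 0.6·1.9268 = 1.16.

α = 0.77, β = 1.16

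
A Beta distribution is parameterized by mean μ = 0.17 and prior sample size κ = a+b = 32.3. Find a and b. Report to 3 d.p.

a = 5.491, b = 26.809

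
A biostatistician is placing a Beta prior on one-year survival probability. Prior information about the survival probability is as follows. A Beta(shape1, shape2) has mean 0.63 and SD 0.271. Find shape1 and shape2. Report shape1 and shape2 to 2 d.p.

shape1 = 1.37, shape2 = 0.80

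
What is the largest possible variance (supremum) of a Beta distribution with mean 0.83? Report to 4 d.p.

0.1411

Var = μ(1−μ)/(α+β+1), which approaches μ(1−μ) as α+β → 0.
So the supremum is μ(1−μ) = 0.83×0.17 = 0.1411.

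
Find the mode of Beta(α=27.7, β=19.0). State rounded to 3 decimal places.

The density x^(α−1)(1−x)^(β−1) is maximised at (α−1)/(α+β−2) = 26.7/44.7 = 0.597.

0.597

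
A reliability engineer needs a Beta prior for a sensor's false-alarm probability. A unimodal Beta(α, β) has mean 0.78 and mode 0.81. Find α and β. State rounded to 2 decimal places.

α = 16.12, β = 4.55

Let s = α+β. Mean gives α = μs = 0.78s; mode gives (α−1)/(s−2) = 0.81.
Substituting: 0.78s − 1 = 0.81(s−2) = 0.81s − 1.62, so -0.03s = -0.62 and s = 20.6667.
Then α = 0.78×20.6667 = 16.12 and β = s−α = 4.55.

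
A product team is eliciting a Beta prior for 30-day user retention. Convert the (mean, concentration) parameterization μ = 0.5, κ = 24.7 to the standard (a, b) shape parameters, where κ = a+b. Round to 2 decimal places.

a = 12.35, b = 12.35

a = μκ = 0.5×24.7 = 12.35 and b = (1−μ)κ = 0.5×24.7 = 12.35.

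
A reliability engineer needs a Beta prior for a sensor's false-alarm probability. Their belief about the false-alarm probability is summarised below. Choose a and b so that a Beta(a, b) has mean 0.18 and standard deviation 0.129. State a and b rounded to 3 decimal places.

a = 1.417, b = 6.453

σ² = 0.129² = 0.016641.
With s = a+b, Var = μ(1−μ)/(s+1), so s+1 = (0.18×0.82)/0.016641 = 8.8697 and s = 7.8697.
a = μs = 1.417, b = (1−μ)s = 6.453.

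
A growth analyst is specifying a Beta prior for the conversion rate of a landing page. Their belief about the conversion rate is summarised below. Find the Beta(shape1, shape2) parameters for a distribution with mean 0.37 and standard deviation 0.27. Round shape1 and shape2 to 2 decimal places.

shape1 = 0.81, shape2 = 1.38

First σ² = 0.0729. Setting shape1 = μn, shape2 = (1−μ)n with n = shape1+shape2,
μ(1−μ)/(n+1) = 0.0729 ⇒ n+1 = 0.2331/0.0729 = 3.1975 ⇒ n = 2.1975.
Hence shape1 = 0.37×2.1975 = 0.81, shape2 = 0.63×2.1975 = 1.38.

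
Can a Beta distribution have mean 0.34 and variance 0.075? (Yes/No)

Yes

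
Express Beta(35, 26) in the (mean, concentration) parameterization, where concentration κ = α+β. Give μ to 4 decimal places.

μ = 0.5738, κ = 61

κ = α+β = 35+26 = 61; μ = α/κ = 35/61 = 0.5738.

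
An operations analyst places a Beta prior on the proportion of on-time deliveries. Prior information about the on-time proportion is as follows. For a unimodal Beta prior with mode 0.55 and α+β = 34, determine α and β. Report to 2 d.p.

Mode = (α−1)/(κ−2) with κ = α+β, so α−1 = 0.55·32 = 17.60.
α = 18.60; β = κ − α = 15.40.

α = 18.60, β = 15.40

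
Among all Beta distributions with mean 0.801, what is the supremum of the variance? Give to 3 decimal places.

Var = μ(1−μ)/(α+β+1), which approaches μ(1−μ) as α+β → 0.
So the supremum is μ(1−μ) = 0.801×0.199 = 0.159.

0.159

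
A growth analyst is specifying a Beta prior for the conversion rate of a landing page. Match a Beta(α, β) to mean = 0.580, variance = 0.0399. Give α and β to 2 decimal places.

α = 2.96, β = 2.14

By moment matching, α+β = μ(1−μ)/σ² − 1 = (0.580·0.420)/0.0399 − 1 = 6.1053 − 1 = 5.1053.
Since α/(α+β) = μ, α = 0.580·5.1053 = 2.96 and β = 0.420·5.1053 = 2.14.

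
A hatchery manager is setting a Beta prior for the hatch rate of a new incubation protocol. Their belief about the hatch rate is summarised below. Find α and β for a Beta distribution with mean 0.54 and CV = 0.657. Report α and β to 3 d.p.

α = 0.526, β = 0.448

σ = CV·μ = 0.657×0.54 = 0.35478, so σ² = 0.125869.
s+1 = μ(1−μ)/σ² = 0.2484/0.125869 = 1.9735, so s = α+β = 0.9735.
α = μs = 0.526, β = (1−μ)s = 0.448.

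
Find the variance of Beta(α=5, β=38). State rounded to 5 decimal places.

α+β = 43 and αβ = 190, so Var = αβ/[(α+β)²(α+β+1)] = 190/81356 = 0.00234.

0.00234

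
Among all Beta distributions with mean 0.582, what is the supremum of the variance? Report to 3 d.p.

0.243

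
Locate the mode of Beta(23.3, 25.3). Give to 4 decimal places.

The density x^(α−1)(1−x)^(β−1) is maximised at (α−1)/(α+β−2) = 22.3/46.6 = 0.4785.

0.4785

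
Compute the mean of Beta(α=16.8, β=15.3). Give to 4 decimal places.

0.5234

E[X] = α/(α+β) = 16.8/32.1 = 0.5234.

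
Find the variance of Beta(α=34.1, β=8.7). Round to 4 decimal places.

Var = αβ/[(α+β)²(α+β+1)] = (34.1×8.7)/(42.8²×43.8) = 296.67/80234.592 = 0.0037.

0.0037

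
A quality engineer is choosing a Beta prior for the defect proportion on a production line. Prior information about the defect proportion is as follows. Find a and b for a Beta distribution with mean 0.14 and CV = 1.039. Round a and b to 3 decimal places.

a = 0.657, b = 4.034

σ = CV·μ = 1.039×0.14 = 0.14546, so σ² = 0.021159.
s+1 = μ(1−μ)/σ² = 0.1204/0.021159 = 5.6904, so s = a+b = 4.6904.
a = μs = 0.657, b = (1−μ)s = 4.034.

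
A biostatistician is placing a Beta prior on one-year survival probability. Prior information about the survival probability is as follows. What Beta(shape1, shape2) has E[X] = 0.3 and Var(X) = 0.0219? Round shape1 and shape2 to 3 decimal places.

shape1 = 2.577, shape2 = 6.012

By moment matching, shape1+shape2 = μ(1−μ)/σ² − 1 = (0.3·0.7)/0.0219 − 1 = 9.5890 − 1 = 8.5890.
Since shape1/(shape1+shape2) = μ, shape1 = 0.3·8.5890 = 2.577 and shape2 = 0.7·8.5890 = 6.012.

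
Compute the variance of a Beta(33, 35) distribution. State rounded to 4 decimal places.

0.0036

μ = 33/68 = 0.485294; Var = μ(1−μ)/(α+β+1) = 0.2497837/69 = 0.0036.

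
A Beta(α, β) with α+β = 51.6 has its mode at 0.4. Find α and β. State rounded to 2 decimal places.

α = 20.84, β = 30.76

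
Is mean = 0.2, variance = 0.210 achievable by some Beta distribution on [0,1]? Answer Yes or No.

A Beta with mean μ has variance μ(1−μ)/(α+β+1) < μ(1−μ).
Here μ(1−μ) = 0.2×0.8 = 0.16, and 0.210 ≥ 0.16.

No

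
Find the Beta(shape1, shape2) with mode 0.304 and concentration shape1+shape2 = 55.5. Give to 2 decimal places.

shape1 = 17.26, shape2 = 38.24

Since the density peak of Beta(shape1,shape2) is at (shape1−1)/(shape1+shape2−2),
shape1 = 1 + 0.304(55.5−2) = 17.26 and shape2 = 55.5 − 17.26 = 38.24.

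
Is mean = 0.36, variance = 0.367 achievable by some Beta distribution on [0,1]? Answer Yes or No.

For any Beta, Var(X) < E[X]·(1−E[X]).
Here μ(1−μ) = 0.36×0.64 = 0.2304, and 0.367 ≥ 0.2304.

No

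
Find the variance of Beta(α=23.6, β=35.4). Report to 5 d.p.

0.00400

α+β = 59.0 and αβ = 835.44, so Var = αβ/[(α+β)²(α+β+1)] = 835.44/208860.000 = 0.00400.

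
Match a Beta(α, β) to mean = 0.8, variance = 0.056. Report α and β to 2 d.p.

α = 1.49, β = 0.37

Write ν = α+β; then α = μν and Var = μ(1−μ)/(ν+1).
ν = μ(1−μ)/Var − 1 = 0.16/0.056 − 1 = 1.8571.
α = 0.8·1.8571 = 1.49, β = 0.2·1.8571 = 0.37.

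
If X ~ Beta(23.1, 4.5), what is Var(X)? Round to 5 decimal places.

0.00477

Var = αβ/[(α+β)²(α+β+1)] = (23.1×4.5)/(27.6²×28.6) = 103.95/21786.336 = 0.00477.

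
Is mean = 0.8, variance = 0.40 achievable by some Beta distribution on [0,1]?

No

A Beta with mean μ has variance μ(1−μ)/(α+β+1) < μ(1−μ).
Here μ(1−μ) = 0.8×0.2 = 0.16, and 0.40 ≥ 0.16.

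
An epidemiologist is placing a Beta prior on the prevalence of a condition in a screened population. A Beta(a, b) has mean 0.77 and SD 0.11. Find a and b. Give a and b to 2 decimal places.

a = 10.50, b = 3.14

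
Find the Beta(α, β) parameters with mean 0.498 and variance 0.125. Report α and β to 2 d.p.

Write ν = α+β; then α = μν and Var = μ(1−μ)/(ν+1).
ν = μ(1−μ)/Var − 1 = 0.249996/0.125 − 1 = 1.0000.
α = 0.498·1.0000 = 0.50, β = 0.502·1.0000 = 0.50.

α = 0.50, β = 0.50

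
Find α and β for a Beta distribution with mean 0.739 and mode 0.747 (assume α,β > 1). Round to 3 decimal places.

α = 45.633, β = 16.117

Let s = α+β. Mean gives α = μs = 0.739s; mode gives (α−1)/(s−2) = 0.747.
Substituting: 0.739s − 1 = 0.747(s−2) = 0.747s − 1.494, so -0.008s = -0.494 and s = 61.7500.
Then α = 0.739×61.7500 = 45.633 and β = s−α = 16.117.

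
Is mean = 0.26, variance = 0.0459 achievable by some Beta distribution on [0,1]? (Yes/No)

A Beta with mean μ has variance μ(1−μ)/(α+β+1) < μ(1−μ).
Here μ(1−μ) = 0.26×0.74 = 0.1924, and 0.0459 < 0.1924.

Yes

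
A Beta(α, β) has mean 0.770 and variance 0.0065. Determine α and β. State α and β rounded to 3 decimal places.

Let s = α+β. The Beta variance is μ(1−μ)/(s+1).
So s+1 = μ(1−μ)/σ² = (0.770×0.230)/0.0065 = 0.177100/0.0065 = 27.2462, giving s = 26.2462.
Then α = μs = 0.770×26.2462 = 20.210 and β = (1−μ)s = 0.230×26.2462 = 6.037.

α = 20.210, β = 6.037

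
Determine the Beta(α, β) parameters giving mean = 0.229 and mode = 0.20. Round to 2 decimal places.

α = 4.74, β = 15.95

Let s = α+β. Mean gives α = μs = 0.229s; mode gives (α−1)/(s−2) = 0.20.
Substituting: 0.229s − 1 = 0.20(s−2) = 0.20s − 0.40, so 0.029s = 0.60 and s = 20.6897.
Then α = 0.229×20.6897 = 4.74 and β = s−α = 15.95.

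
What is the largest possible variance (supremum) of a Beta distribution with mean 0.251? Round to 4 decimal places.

Var = μ(1−μ)/(α+β+1), which approaches μ(1−μ) as α+β → 0.
So the supremum is μ(1−μ) = 0.251×0.749 = 0.1880.

0.1880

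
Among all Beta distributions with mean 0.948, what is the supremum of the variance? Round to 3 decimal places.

For fixed mean μ the Beta variance is μ(1−μ)/(α+β+1), increasing as α+β decreases.
Its least upper bound (not attained) is μ(1−μ) = 0.948·0.052 = 0.049.

0.049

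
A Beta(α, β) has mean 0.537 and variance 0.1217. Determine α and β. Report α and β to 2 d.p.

α = 0.56, β = 0.48

Let s = α+β. The Beta variance is μ(1−μ)/(s+1).
So s+1 = μ(1−μ)/σ² = (0.537×0.463)/0.1217 = 0.248631/0.1217 = 2.0430, giving s = 1.0430.
Then α = μs = 0.537×1.0430 = 0.56 and β = (1−μ)s = 0.463×1.0430 = 0.48.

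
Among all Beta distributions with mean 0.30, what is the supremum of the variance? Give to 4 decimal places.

0.2100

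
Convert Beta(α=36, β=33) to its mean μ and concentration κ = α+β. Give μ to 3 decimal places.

μ = 0.522, κ = 69

κ = α+β = 36+33 = 69; μ = α/κ = 36/69 = 0.522.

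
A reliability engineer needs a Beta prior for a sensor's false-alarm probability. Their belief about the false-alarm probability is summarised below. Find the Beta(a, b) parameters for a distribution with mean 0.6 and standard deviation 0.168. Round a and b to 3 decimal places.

a = 4.502, b = 3.001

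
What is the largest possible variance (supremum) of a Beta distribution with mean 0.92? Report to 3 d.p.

0.074

Var = μ(1−μ)/(α+β+1), which approaches μ(1−μ) as α+β → 0.
So the supremum is μ(1−μ) = 0.92×0.08 = 0.074.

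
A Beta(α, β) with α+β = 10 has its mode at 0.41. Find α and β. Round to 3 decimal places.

Since the density peak of Beta(α,β) is at (α−1)/(α+β−2),
α = 1 + 0.41(10−2) = 4.280 and β = 10 − 4.280 = 5.720.

α = 4.280, β = 5.720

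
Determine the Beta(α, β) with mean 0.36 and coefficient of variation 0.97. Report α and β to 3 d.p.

σ = CV·μ = 0.97×0.36 = 0.34920, so σ² = 0.121941.
s+1 = μ(1−μ)/σ² = 0.2304/0.121941 = 1.8894, so s = α+β = 0.8894.
α = μs = 0.320, β = (1−μ)s = 0.569.

α = 0.320, β = 0.569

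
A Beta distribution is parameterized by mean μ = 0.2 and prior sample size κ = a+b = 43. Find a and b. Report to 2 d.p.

a = 8.60, b = 34.40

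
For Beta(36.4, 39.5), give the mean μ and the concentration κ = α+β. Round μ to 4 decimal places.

μ = 0.4796, κ = 75.9

κ = α+β = 36.4+39.5 = 75.9; μ = α/κ = 36.4/75.9 = 0.4796.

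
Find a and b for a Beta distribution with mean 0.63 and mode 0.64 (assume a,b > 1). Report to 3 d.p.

Let s = a+b. Mean gives a = μs = 0.63s; mode gives (a−1)/(s−2) = 0.64.
Substituting: 0.63s − 1 = 0.64(s−2) = 0.64s − 1.28, so -0.01s = -0.28 and s = 28.0000.
Then a = 0.63×28.0000 = 17.640 and b = s−a = 10.360.

a = 17.640, b = 10.360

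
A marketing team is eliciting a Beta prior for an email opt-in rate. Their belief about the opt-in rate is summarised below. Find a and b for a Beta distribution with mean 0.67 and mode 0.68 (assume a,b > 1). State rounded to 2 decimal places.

a = 24.12, b = 11.88

With s = a+b: μ = a/s and mode = (a−1)/(s−2). Eliminating a = μs,
μs − 1 = m(s−2) ⇒ s(μ−m) = 1−2m ⇒ s = -0.36/-0.01 = 36.0000.
So a = μs = 24.12, b = (1−μ)s = 11.88.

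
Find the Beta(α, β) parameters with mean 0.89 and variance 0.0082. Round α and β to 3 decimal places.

Let s = α+β. The Beta variance is μ(1−μ)/(s+1).
So s+1 = μ(1−μ)/σ² = (0.89×0.11)/0.0082 = 0.0979/0.0082 = 11.9390, giving s = 10.9390.
Then α = μs = 0.89×10.9390 = 9.736 and β = (1−μ)s = 0.11×10.9390 = 1.203.

α = 9.736, β = 1.203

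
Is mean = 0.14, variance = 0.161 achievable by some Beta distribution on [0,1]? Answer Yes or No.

No

A Beta with mean μ has variance μ(1−μ)/(α+β+1) < μ(1−μ).
Here μ(1−μ) = 0.14×0.86 = 0.1204, and 0.161 ≥ 0.1204.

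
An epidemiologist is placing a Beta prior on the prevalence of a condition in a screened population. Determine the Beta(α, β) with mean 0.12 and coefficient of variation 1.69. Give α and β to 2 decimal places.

Var = (CV·μ)² = (1.69×0.12)² = 0.041128.
α+β = μ(1−μ)/Var − 1 = 0.1056/0.041128 − 1 = 1.5676.
Thus α = 0.12·1.5676 = 0.19 and β = 0.88·1.5676 = 1.38.

α = 0.19, β = 1.38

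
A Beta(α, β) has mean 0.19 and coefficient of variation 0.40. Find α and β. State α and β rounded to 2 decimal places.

Var = (CV·μ)² = (0.40×0.19)² = 0.005776.
α+β = μ(1−μ)/Var − 1 = 0.1539/0.005776 − 1 = 25.6447.
Thus α = 0.19·25.6447 = 4.87 and β = 0.81·25.6447 = 20.77.

α = 4.87, β = 20.77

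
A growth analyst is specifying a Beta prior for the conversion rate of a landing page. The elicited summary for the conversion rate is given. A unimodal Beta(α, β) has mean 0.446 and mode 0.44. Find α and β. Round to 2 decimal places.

Let s = α+β. Mean gives α = μs = 0.446s; mode gives (α−1)/(s−2) = 0.44.
Substituting: 0.446s − 1 = 0.44(s−2) = 0.44s − 0.88, so 0.006s = 0.12 and s = 20.0000.
Then α = 0.446×20.0000 = 8.92 and β = s−α = 11.08.

α = 8.92, β = 11.08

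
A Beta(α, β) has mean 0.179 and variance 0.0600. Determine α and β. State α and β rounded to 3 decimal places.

α = 0.259, β = 1.190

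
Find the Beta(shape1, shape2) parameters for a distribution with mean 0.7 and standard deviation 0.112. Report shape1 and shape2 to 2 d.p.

shape1 = 11.02, shape2 = 4.72

First σ² = 0.012544. Setting shape1 = μn, shape2 = (1−μ)n with n = shape1+shape2,
μ(1−μ)/(n+1) = 0.012544 ⇒ n+1 = 0.21/0.012544 = 16.7411 ⇒ n = 15.7411.
Hence shape1 = 0.7×15.7411 = 11.02, shape2 = 0.3×15.7411 = 4.72.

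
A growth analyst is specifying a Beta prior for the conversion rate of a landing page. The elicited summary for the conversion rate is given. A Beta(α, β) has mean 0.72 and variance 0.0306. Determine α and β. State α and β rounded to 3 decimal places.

Write ν = α+β; then α = μν and Var = μ(1−μ)/(ν+1).
ν = μ(1−μ)/Var − 1 = 0.2016/0.0306 − 1 = 5.5882.
α = 0.72·5.5882 = 4.024, β = 0.28·5.5882 = 1.565.

α = 4.024, β = 1.565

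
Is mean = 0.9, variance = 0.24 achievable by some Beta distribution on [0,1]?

No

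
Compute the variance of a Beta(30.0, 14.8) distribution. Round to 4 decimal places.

0.0048

α+β = 44.8 and αβ = 444.00, so Var = αβ/[(α+β)²(α+β+1)] = 444.00/91922.432 = 0.0048.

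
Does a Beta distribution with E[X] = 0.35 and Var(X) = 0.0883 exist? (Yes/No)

A Beta with mean μ has variance μ(1−μ)/(α+β+1) < μ(1−μ).
Here μ(1−μ) = 0.35×0.65 = 0.2275, and 0.0883 < 0.2275.

Yes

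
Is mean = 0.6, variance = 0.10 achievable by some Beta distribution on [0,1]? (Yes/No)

The Beta variance bound is σ² < μ(1−μ).
Here μ(1−μ) = 0.6×0.4 = 0.24, and 0.10 < 0.24.

Yes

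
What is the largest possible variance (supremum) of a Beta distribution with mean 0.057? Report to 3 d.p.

0.054

Var = μ(1−μ)/(α+β+1), which approaches μ(1−μ) as α+β → 0.
So the supremum is μ(1−μ) = 0.057×0.943 = 0.054.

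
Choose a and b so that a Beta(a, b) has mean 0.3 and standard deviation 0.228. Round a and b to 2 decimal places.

a = 0.91, b = 2.13

First σ² = 0.051984. Setting a = μn, b = (1−μ)n with n = a+b,
μ(1−μ)/(n+1) = 0.051984 ⇒ n+1 = 0.21/0.051984 = 4.0397 ⇒ n = 3.0397.
Hence a = 0.3×3.0397 = 0.91, b = 0.7×3.0397 = 2.13.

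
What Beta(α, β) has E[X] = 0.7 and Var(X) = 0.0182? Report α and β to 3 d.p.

α = 7.377, β = 3.162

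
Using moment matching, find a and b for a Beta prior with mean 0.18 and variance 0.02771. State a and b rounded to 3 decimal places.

Let s = a+b. The Beta variance is μ(1−μ)/(s+1).
So s+1 = μ(1−μ)/σ² = (0.18×0.82)/0.02771 = 0.1476/0.02771 = 5.3266, giving s = 4.3266.
Then a = μs = 0.18×4.3266 = 0.779 and b = (1−μ)s = 0.82×4.3266 = 3.548.

a = 0.779, b = 3.548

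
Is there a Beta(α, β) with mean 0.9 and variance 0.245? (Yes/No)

No

The Beta variance bound is σ² < μ(1−μ).
Here μ(1−μ) = 0.9×0.1 = 0.09, and 0.245 ≥ 0.09.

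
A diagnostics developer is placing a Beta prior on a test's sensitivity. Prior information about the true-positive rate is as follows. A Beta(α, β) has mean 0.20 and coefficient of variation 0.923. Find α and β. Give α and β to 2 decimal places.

Var = (CV·μ)² = (0.923×0.20)² = 0.034077.
α+β = μ(1−μ)/Var − 1 = 0.1600/0.034077 − 1 = 3.6952.
Thus α = 0.20·3.6952 = 0.74 and β = 0.80·3.6952 = 2.96.

α = 0.74, β = 2.96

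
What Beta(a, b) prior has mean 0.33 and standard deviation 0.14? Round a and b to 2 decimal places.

First σ² = 0.0196. Setting a = μn, b = (1−μ)n with n = a+b,
μ(1−μ)/(n+1) = 0.0196 ⇒ n+1 = 0.2211/0.0196 = 11.2806 ⇒ n = 10.2806.
Hence a = 0.33×10.2806 = 3.39, b = 0.67×10.2806 = 6.89.

a = 3.39, b = 6.89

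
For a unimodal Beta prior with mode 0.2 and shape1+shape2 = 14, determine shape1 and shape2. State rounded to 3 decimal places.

Mode = (shape1−1)/(κ−2) with κ = shape1+shape2, so shape1−1 = 0.2·12 = 2.400.
shape1 = 3.400; shape2 = κ − shape1 = 10.600.

shape1 = 3.400, shape2 = 10.600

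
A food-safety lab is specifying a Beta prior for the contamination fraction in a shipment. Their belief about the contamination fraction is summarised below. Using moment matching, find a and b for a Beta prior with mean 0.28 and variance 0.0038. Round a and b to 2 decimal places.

a = 14.57, b = 37.48

Let s = a+b. The Beta variance is μ(1−μ)/(s+1).
So s+1 = μ(1−μ)/σ² = (0.28×0.72)/0.0038 = 0.2016/0.0038 = 53.0526, giving s = 52.0526.
Then a = μs = 0.28×52.0526 = 14.57 and b = (1−μ)s = 0.72×52.0526 = 37.48.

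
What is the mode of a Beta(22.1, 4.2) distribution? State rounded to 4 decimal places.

0.8683

The density x^(α−1)(1−x)^(β−1) is maximised at (α−1)/(α+β−2) = 21.1/24.3 = 0.8683.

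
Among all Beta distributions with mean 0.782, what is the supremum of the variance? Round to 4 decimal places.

0.1705

For fixed mean μ the Beta variance is μ(1−μ)/(α+β+1), increasing as α+β decreases.
Its least upper bound (not attained) is μ(1−μ) = 0.782·0.218 = 0.1705.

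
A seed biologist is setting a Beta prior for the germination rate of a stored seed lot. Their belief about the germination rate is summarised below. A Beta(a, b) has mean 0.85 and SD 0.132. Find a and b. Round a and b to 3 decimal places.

Variance = 0.132² = 0.017424. The moment-matching identity a+b = μ(1−μ)/Var − 1 gives
a+b = 0.1275/0.017424 − 1 = 6.3175, so a = μ·6.3175 = 5.370 and b = (1−μ)·6.3175 = 0.948.

a = 5.370, b = 0.948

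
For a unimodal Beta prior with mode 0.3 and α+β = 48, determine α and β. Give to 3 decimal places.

α = 14.800, β = 33.200

Since the density peak of Beta(α,β) is at (α−1)/(α+β−2),
α = 1 + 0.3(48−2) = 14.800 and β = 48 − 14.800 = 33.200.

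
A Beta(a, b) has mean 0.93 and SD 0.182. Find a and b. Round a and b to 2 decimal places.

a = 0.90, b = 0.07

First σ² = 0.033124. Setting a = μn, b = (1−μ)n with n = a+b,
μ(1−μ)/(n+1) = 0.033124 ⇒ n+1 = 0.0651/0.033124 = 1.9653 ⇒ n = 0.9653.
Hence a = 0.93×0.9653 = 0.90, b = 0.07×0.9653 = 0.07.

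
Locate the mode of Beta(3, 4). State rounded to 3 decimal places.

0.400

The density x^(α−1)(1−x)^(β−1) is maximised at (α−1)/(α+β−2) = 2/5 = 0.400.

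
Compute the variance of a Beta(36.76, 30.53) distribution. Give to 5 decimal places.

Var = αβ/[(α+β)²(α+β+1)] = (36.76×30.53)/(67.29²×68.29) = 1122.2828/309213.302589 = 0.00363.

0.00363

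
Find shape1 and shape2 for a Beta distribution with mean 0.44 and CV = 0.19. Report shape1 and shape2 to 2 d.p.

shape1 = 15.07, shape2 = 19.18

Var = (CV·μ)² = (0.19×0.44)² = 0.006989.
shape1+shape2 = μ(1−μ)/Var − 1 = 0.2464/0.006989 − 1 = 34.2556.
Thus shape1 = 0.44·34.2556 = 15.07 and shape2 = 0.56·34.2556 = 19.18.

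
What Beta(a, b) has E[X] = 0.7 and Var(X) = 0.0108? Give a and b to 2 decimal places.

By moment matching, a+b = μ(1−μ)/σ² − 1 = (0.7·0.3)/0.0108 − 1 = 19.4444 − 1 = 18.4444.
Since a/(a+b) = μ, a = 0.7·18.4444 = 12.91 and b = 0.3·18.4444 = 5.53.

a = 12.91, b = 5.53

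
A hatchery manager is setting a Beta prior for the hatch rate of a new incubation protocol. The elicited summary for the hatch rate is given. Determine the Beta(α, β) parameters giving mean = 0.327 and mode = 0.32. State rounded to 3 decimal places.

α = 16.817, β = 34.611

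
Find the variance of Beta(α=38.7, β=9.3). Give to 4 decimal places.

α+β = 48.0 and αβ = 359.91, so Var = αβ/[(α+β)²(α+β+1)] = 359.91/112896.000 = 0.0032.

0.0032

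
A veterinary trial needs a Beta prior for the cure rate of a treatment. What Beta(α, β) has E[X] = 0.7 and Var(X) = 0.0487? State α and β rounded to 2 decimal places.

α = 2.32, β = 0.99

Let s = α+β. The Beta variance is μ(1−μ)/(s+1).
So s+1 = μ(1−μ)/σ² = (0.7×0.3)/0.0487 = 0.21/0.0487 = 4.3121, giving s = 3.3121.
Then α = μs = 0.7×3.3121 = 2.32 and β = (1−μ)s = 0.3×3.3121 = 0.99.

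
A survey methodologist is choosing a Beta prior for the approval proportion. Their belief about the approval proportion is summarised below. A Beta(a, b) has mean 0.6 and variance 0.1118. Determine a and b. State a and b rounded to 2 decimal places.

a = 0.69, b = 0.46

Let s = a+b. The Beta variance is μ(1−μ)/(s+1).
So s+1 = μ(1−μ)/σ² = (0.6×0.4)/0.1118 = 0.24/0.1118 = 2.1467, giving s = 1.1467.
Then a = μs = 0.6×1.1467 = 0.69 and b = (1−μ)s = 0.4×1.1467 = 0.46.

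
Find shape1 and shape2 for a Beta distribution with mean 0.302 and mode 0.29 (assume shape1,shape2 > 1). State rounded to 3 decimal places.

With s = shape1+shape2: μ = shape1/s and mode = (shape1−1)/(s−2). Eliminating shape1 = μs,
μs − 1 = m(s−2) ⇒ s(μ−m) = 1−2m ⇒ s = 0.42/0.012 = 35.0000.
So shape1 = μs = 10.570, shape2 = (1−μ)s = 24.430.

shape1 = 10.570, shape2 = 24.430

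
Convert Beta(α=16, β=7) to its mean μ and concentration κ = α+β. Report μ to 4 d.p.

κ = α+β = 16+7 = 23; μ = α/κ = 16/23 = 0.6957.

μ = 0.6957, κ = 23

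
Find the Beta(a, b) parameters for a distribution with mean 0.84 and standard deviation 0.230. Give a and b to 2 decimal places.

a = 1.29, b = 0.25

σ² = 0.230² = 0.052900.
With s = a+b, Var = μ(1−μ)/(s+1), so s+1 = (0.84×0.16)/0.052900 = 2.5406 and s = 1.5406.
a = μs = 1.29, b = (1−μ)s = 0.25.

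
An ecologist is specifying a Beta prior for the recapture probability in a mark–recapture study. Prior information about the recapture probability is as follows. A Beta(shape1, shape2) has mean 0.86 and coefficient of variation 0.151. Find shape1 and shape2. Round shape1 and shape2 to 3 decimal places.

Var = (CV·μ)² = (0.151×0.86)² = 0.016864.
shape1+shape2 = μ(1−μ)/Var − 1 = 0.1204/0.016864 − 1 = 6.1396.
Thus shape1 = 0.86·6.1396 = 5.280 and shape2 = 0.14·6.1396 = 0.860.

shape1 = 5.280, shape2 = 0.860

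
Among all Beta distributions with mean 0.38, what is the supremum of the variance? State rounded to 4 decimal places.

0.2356

Var = μ(1−μ)/(α+β+1), which approaches μ(1−μ) as α+β → 0.
So the supremum is μ(1−μ) = 0.38×0.62 = 0.2356.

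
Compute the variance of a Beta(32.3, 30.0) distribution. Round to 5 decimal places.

0.00394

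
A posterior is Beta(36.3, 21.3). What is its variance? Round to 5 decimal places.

Var = αβ/[(α+β)²(α+β+1)] = (36.3×21.3)/(57.6²×58.6) = 773.19/194420.736 = 0.00398.

0.00398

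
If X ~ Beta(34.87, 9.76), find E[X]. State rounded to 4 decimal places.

0.7813

The Beta mean is α/(α+β) = 34.87/(34.87+9.76) = 0.7813.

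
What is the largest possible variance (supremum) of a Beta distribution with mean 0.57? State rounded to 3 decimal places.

For fixed mean μ the Beta variance is μ(1−μ)/(α+β+1), increasing as α+β decreases.
Its least upper bound (not attained) is μ(1−μ) = 0.57·0.43 = 0.245.

0.245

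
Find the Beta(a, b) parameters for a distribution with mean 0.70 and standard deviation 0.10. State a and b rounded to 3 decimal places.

a = 14.000, b = 6.000

First σ² = 0.0100. Setting a = μn, b = (1−μ)n with n = a+b,
μ(1−μ)/(n+1) = 0.0100 ⇒ n+1 = 0.2100/0.0100 = 21.0000 ⇒ n = 20.0000.
Hence a = 0.70×20.0000 = 14.000, b = 0.30×20.0000 = 6.000.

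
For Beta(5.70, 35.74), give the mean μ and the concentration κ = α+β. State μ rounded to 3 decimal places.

μ = 0.138, κ = 41.44

κ = α+β = 5.70+35.74 = 41.44; μ = α/κ = 5.70/41.44 = 0.138.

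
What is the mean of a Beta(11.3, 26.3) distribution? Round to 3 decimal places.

0.301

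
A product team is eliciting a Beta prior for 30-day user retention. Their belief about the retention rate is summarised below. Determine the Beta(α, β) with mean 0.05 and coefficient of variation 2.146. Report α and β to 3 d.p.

α = 0.156, β = 2.969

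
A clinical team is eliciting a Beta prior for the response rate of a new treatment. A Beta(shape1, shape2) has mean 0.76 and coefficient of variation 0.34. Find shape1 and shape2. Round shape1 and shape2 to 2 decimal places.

shape1 = 1.32, shape2 = 0.42

Var = (CV·μ)² = (0.34×0.76)² = 0.066771.
shape1+shape2 = μ(1−μ)/Var − 1 = 0.1824/0.066771 − 1 = 1.7317.
Thus shape1 = 0.76·1.7317 = 1.32 and shape2 = 0.24·1.7317 = 0.42.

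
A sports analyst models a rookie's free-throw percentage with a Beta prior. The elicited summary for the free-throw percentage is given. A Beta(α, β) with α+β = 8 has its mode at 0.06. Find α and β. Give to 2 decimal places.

α = 1.36, β = 6.64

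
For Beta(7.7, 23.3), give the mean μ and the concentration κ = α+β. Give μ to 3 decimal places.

κ = α+β = 7.7+23.3 = 31.0; μ = α/κ = 7.7/31.0 = 0.248.

μ = 0.248, κ = 31.0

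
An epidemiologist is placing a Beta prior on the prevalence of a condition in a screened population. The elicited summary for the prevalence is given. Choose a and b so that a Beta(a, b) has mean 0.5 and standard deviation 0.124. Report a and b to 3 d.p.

σ² = 0.124² = 0.015376.
With s = a+b, Var = μ(1−μ)/(s+1), so s+1 = (0.5×0.5)/0.015376 = 16.2591 and s = 15.2591.
a = μs = 7.630, b = (1−μ)s = 7.630.

a = 7.630, b = 7.630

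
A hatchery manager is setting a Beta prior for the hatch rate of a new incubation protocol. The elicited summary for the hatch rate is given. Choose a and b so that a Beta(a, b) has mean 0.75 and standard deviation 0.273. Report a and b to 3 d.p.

a = 1.137, b = 0.379

First σ² = 0.074529. Setting a = μn, b = (1−μ)n with n = a+b,
μ(1−μ)/(n+1) = 0.074529 ⇒ n+1 = 0.1875/0.074529 = 2.5158 ⇒ n = 1.5158.
Hence a = 0.75×1.5158 = 1.137, b = 0.25×1.5158 = 0.379.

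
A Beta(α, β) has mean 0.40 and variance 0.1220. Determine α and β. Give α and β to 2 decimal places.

α = 0.39, β = 0.58

Write ν = α+β; then α = μν and Var = μ(1−μ)/(ν+1).
ν = μ(1−μ)/Var − 1 = 0.2400/0.1220 − 1 = 0.9672.
α = 0.40·0.9672 = 0.39, β = 0.60·0.9672 = 0.58.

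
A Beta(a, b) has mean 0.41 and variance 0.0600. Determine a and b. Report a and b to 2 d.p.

Write ν = a+b; then a = μν and Var = μ(1−μ)/(ν+1).
ν = μ(1−μ)/Var − 1 = 0.2419/0.0600 − 1 = 3.0317.
a = 0.41·3.0317 = 1.24, b = 0.59·3.0317 = 1.79.

a = 1.24, b = 1.79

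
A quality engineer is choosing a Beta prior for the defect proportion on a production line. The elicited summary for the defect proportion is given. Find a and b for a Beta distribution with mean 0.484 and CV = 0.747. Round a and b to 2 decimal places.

a = 0.44, b = 0.47

Var = (CV·μ)² = (0.747×0.484)² = 0.130717.
a+b = μ(1−μ)/Var − 1 = 0.249744/0.130717 − 1 = 0.9106.
Thus a = 0.484·0.9106 = 0.44 and b = 0.516·0.9106 = 0.47.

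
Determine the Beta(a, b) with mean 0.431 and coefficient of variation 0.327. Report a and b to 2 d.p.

a = 4.89, b = 6.46

Var = (CV·μ)² = (0.327×0.431)² = 0.019863.
a+b = μ(1−μ)/Var − 1 = 0.245239/0.019863 − 1 = 11.3464.
Thus a = 0.431·11.3464 = 4.89 and b = 0.569·11.3464 = 6.46.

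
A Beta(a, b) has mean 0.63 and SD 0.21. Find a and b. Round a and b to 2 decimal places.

a = 2.70, b = 1.59

Variance = 0.21² = 0.0441. The moment-matching identity a+b = μ(1−μ)/Var − 1 gives
a+b = 0.2331/0.0441 − 1 = 4.2857, so a = μ·4.2857 = 2.70 and b = (1−μ)·4.2857 = 1.59.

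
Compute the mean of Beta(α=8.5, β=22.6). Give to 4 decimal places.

0.2733

The Beta mean is α/(α+β) = 8.5/(8.5+22.6) = 0.2733.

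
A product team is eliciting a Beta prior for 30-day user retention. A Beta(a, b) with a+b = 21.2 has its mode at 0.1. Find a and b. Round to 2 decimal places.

a = 2.92, b = 18.28

For a,b>1 the mode is (a−1)/(a+b−2), so a = mode·(κ−2)+1 = 0.1×19.2+1 = 2.92.
And b = (1−mode)·(κ−2)+1 = 0.9×19.2+1 = 18.28.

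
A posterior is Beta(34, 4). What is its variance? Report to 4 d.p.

0.0024

α+β = 38 and αβ = 136, so Var = αβ/[(α+β)²(α+β+1)] = 136/56316 = 0.0024.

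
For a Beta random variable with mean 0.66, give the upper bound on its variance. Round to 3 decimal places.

0.224

For fixed mean μ the Beta variance is μ(1−μ)/(α+β+1), increasing as α+β decreases.
Its least upper bound (not attained) is μ(1−μ) = 0.66·0.34 = 0.224.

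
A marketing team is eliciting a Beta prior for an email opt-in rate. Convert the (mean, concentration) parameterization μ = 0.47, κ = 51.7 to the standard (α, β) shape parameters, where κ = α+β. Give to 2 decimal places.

Split κ in proportion μ : (1−μ): α = 0.47·51.7 = 24.30, β = 51.7 − 24.30 = 27.40.

α = 24.30, β = 27.40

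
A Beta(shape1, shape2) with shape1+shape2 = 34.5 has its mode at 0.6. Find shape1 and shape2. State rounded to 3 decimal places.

Mode = (shape1−1)/(κ−2) with κ = shape1+shape2, so shape1−1 = 0.6·32.5 = 19.500.
shape1 = 20.500; shape2 = κ − shape1 = 14.000.

shape1 = 20.500, shape2 = 14.000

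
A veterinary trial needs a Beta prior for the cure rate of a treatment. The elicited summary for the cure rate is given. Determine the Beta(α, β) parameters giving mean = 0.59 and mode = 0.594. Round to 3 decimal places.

α = 27.730, β = 19.270

With s = α+β: μ = α/s and mode = (α−1)/(s−2). Eliminating α = μs,
μs − 1 = m(s−2) ⇒ s(μ−m) = 1−2m ⇒ s = -0.188/-0.004 = 47.0000.
So α = μs = 27.730, β = (1−μ)s = 19.270.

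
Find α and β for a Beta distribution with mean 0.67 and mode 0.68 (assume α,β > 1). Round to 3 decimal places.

With s = α+β: μ = α/s and mode = (α−1)/(s−2). Eliminating α = μs,
μs − 1 = m(s−2) ⇒ s(μ−m) = 1−2m ⇒ s = -0.36/-0.01 = 36.0000.
So α = μs = 24.120, β = (1−μ)s = 11.880.

α = 24.120, β = 11.880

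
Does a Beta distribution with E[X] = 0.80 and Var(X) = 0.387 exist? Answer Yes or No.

For any Beta, Var(X) < E[X]·(1−E[X]).
Here μ(1−μ) = 0.80×0.20 = 0.1600, and 0.387 ≥ 0.1600.

No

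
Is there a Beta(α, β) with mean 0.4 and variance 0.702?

No

A Beta with mean μ has variance μ(1−μ)/(α+β+1) < μ(1−μ).
Here μ(1−μ) = 0.4×0.6 = 0.24, and 0.702 ≥ 0.24.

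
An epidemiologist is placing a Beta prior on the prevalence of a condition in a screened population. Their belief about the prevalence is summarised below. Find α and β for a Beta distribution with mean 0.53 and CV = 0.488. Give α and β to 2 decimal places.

α = 1.44, β = 1.28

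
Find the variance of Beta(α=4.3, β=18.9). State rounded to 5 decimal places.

Var = αβ/[(α+β)²(α+β+1)] = (4.3×18.9)/(23.2²×24.2) = 81.27/13025.408 = 0.00624.

0.00624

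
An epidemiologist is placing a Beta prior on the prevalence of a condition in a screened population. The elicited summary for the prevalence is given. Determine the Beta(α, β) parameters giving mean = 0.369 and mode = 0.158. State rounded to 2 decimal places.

α = 1.20, β = 2.05

With s = α+β: μ = α/s and mode = (α−1)/(s−2). Eliminating α = μs,
μs − 1 = m(s−2) ⇒ s(μ−m) = 1−2m ⇒ s = 0.684/0.211 = 3.2417.
So α = μs = 1.20, β = (1−μ)s = 2.05.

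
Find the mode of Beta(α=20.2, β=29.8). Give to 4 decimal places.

0.4000

With α,β > 1, mode = (α−1)/(α+β−2) = 19.2/48.0 = 0.4000.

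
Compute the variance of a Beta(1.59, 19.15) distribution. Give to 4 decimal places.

0.0033

μ = 1.59/20.74 = 0.076663; Var = μ(1−μ)/(α+β+1) = 0.0707862/21.74 = 0.0033.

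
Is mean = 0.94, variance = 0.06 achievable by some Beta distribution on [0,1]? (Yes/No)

No

A Beta with mean μ has variance μ(1−μ)/(α+β+1) < μ(1−μ).
Here μ(1−μ) = 0.94×0.06 = 0.0564, and 0.06 ≥ 0.0564.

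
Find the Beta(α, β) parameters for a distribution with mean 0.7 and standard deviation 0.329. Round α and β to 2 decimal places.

α = 0.66, β = 0.28

First σ² = 0.108241. Setting α = μn, β = (1−μ)n with n = α+β,
μ(1−μ)/(n+1) = 0.108241 ⇒ n+1 = 0.21/0.108241 = 1.9401 ⇒ n = 0.9401.
Hence α = 0.7×0.9401 = 0.66, β = 0.3×0.9401 = 0.28.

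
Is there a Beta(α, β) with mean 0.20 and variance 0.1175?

For any Beta, Var(X) < E[X]·(1−E[X]).
Here μ(1−μ) = 0.20×0.80 = 0.1600, and 0.1175 < 0.1600.

Yes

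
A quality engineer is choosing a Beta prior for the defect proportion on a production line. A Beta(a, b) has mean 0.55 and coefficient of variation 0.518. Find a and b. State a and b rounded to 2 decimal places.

a = 1.13, b = 0.92

Var = (CV·μ)² = (0.518×0.55)² = 0.081168.
a+b = μ(1−μ)/Var − 1 = 0.2475/0.081168 − 1 = 2.0492.
Thus a = 0.55·2.0492 = 1.13 and b = 0.45·2.0492 = 0.92.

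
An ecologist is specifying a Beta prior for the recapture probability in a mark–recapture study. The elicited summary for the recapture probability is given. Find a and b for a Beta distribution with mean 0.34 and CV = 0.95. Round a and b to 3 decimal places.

a = 0.391, b = 0.760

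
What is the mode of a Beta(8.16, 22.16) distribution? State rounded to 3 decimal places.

0.253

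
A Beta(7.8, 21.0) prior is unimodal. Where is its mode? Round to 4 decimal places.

With α,β > 1, mode = (α−1)/(α+β−2) = 6.8/26.8 = 0.2537.

0.2537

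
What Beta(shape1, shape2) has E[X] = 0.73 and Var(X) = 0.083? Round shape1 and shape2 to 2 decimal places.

shape1 = 1.00, shape2 = 0.37

Let s = shape1+shape2. The Beta variance is μ(1−μ)/(s+1).
So s+1 = μ(1−μ)/σ² = (0.73×0.27)/0.083 = 0.1971/0.083 = 2.3747, giving s = 1.3747.
Then shape1 = μs = 0.73×1.3747 = 1.00 and shape2 = (1−μ)s = 0.27×1.3747 = 0.37.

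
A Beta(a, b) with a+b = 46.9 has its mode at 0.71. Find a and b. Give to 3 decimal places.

a = 32.879, b = 14.021

Mode = (a−1)/(κ−2) with κ = a+b, so a−1 = 0.71·44.9 = 31.879.
a = 32.879; b = κ − a = 14.021.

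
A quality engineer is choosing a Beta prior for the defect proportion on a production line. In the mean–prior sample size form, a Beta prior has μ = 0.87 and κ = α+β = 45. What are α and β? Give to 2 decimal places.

α = μκ = 0.87×45 = 39.15 and β = (1−μ)κ = 0.13×45 = 5.85.

α = 39.15, β = 5.85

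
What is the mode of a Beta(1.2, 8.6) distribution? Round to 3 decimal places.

0.026

The density x^(α−1)(1−x)^(β−1) is maximised at (α−1)/(α+β−2) = 0.2/7.8 = 0.026.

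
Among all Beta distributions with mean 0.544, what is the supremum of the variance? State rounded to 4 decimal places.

0.2481

For fixed mean μ the Beta variance is μ(1−μ)/(α+β+1), increasing as α+β decreases.
Its least upper bound (not attained) is μ(1−μ) = 0.544·0.456 = 0.2481.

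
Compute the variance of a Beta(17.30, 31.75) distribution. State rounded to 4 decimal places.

μ = 17.30/49.05 = 0.352701; Var = μ(1−μ)/(α+β+1) = 0.2283031/50.05 = 0.0046.

0.0046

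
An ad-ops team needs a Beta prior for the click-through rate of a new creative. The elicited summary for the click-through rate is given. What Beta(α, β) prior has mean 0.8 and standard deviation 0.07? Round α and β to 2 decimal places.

α = 25.32, β = 6.33

Variance = 0.07² = 0.0049. The moment-matching identity α+β = μ(1−μ)/Var − 1 gives
α+β = 0.16/0.0049 − 1 = 31.6531, so α = μ·31.6531 = 25.32 and β = (1−μ)·31.6531 = 6.33.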